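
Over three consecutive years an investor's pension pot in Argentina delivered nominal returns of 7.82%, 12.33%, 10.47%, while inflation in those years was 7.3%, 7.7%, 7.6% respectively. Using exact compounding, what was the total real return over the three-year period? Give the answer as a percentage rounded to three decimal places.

7.600%

Nominal growth factor = 1.0782 × 1.1233 × 1.1047 = 1.337949
Price-level growth factor = 1.0730 × 1.0770 × 1.0760 = 1.243448
Real growth factor = 1.337949 / 1.243448 = 1.075999
Total real return = 1.075999 − 1 → 7.600%.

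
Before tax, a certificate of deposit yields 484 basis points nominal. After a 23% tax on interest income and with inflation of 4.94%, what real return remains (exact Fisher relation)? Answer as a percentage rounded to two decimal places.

After-tax nominal return = 4.84% × (1 − 0.23) = 3.7268%.
1 + r = 1.037268 / 1.04940 = 0.988439
After-tax real rate = 0.988439 − 1 → -1.16%.

-1.16%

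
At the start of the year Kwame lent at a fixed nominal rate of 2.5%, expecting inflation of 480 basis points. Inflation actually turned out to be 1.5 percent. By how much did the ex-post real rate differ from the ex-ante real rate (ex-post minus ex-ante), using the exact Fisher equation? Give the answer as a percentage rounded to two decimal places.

Ex-ante: (1 + 0.0250)/(1 + 0.0480) − 1 = -2.1947%
Ex-post: (1 + 0.0250)/(1 + 0.0150) − 1 = 0.9852%
Difference (ex-post − ex-ante) = 3.1799% → 3.18%.

3.18%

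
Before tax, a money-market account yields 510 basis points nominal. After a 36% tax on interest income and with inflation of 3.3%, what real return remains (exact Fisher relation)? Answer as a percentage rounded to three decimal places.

After-tax nominal return = 5.1% × (1 − 0.36) = 3.2640%.
1 + r = 1.03264 / 1.03300 = 0.999652
After-tax real rate = 0.999652 − 1 → -0.035%.

-0.035%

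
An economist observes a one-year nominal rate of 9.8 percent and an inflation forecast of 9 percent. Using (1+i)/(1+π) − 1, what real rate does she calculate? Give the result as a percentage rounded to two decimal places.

0.73%

By the Fisher equation, 1 + r = (1 + i)/(1 + π).
1 + r = 1.09800 / 1.09000 = 1.007339
r = 1.007339 − 1 = 0.7339%, i.e. 0.73%.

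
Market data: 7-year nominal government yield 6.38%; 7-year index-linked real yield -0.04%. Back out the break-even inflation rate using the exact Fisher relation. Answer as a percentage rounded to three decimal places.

(1 + π) = (1 + i)/(1 + r) = 1.06380 / 0.99960 = 1.064226
Break-even inflation = 1.064226 − 1 → 6.423%.

6.423%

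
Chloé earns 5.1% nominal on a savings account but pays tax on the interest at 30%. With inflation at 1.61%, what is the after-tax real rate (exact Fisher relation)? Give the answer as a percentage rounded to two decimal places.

1.93%

After-tax nominal return = 5.1% × (1 − 0.3) = 3.5700%.
1 + r = 1.03570 / 1.01610 = 1.019289
After-tax real rate = 1.019289 − 1 → 1.93%.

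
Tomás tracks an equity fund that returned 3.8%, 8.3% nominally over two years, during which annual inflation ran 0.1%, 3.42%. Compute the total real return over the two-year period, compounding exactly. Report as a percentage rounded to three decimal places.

8.589%

Compound the nominal returns: 1.0380 × 1.0830 = 1.124154.
Compound inflation: 1.0010 × 1.0342 = 1.035234.
Deflate: 1.124154 / 1.035234 = 1.085893.
Total real return = 1.085893 − 1 → 8.589%.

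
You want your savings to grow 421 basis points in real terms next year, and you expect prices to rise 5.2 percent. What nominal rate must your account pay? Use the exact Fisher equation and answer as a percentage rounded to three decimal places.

9.629%

(1 + i) = (1 + r)(1 + π) = 1.04210 × 1.05200 = 1.0962892
i = 1.0962892 − 1, so the required nominal rate is 9.629%.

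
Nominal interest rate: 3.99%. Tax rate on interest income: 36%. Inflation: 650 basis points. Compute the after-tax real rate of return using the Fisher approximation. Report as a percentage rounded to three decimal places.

-3.946%

After-tax nominal return = 3.99% × (1 − 0.36) = 2.5536%.
r ≈ 2.5536% − 6.5% → -3.946%.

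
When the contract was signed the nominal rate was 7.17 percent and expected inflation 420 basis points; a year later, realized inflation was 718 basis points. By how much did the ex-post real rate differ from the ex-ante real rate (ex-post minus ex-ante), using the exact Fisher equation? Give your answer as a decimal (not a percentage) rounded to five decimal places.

Ex-ante: (1 + 0.0717)/(1 + 0.0420) − 1 = 2.8503%
Ex-post: (1 + 0.0717)/(1 + 0.0718) − 1 = -0.0093%
Difference (ex-post − ex-ante) = -2.8596% → -0.02860.

-0.02860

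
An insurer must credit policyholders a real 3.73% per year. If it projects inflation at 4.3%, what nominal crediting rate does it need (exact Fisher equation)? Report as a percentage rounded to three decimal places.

(1 + i) = (1 + r)(1 + π) = 1.03730 × 1.04300 = 1.0819039
i = 1.0819039 − 1, so the required nominal rate is 8.190%.

8.190%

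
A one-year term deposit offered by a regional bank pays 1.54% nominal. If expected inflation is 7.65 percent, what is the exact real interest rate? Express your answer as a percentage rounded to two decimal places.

-5.68%

By the Fisher identity, 1 + r = (1 + i)/(1 + π).
1 + r = 1.01540 / 1.07650 = 0.943242
r = 0.943242 − 1 = -5.6758%, i.e. -5.68%.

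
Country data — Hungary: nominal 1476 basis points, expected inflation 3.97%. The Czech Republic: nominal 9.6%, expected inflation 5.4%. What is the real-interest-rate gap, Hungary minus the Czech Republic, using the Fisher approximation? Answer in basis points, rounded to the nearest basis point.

659 basis points

Hungary: 14.76% − 3.97% = 10.790%
The Czech Republic: 9.6% − 5.4% = 4.200%
Differential = 6.590% → 659 basis points.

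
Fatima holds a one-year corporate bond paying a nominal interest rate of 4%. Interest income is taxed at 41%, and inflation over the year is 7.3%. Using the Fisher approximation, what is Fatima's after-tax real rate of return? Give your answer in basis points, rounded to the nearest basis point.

After-tax nominal return = 4% × (1 − 0.41) = 2.3600%.
r ≈ 2.3600% − 7.3% → -494 basis points.

-494 basis points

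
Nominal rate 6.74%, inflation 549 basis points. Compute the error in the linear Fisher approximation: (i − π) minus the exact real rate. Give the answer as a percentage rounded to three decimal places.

Approximate: r ≈ 6.740% − 5.490% = 1.2500%
Exact: (1 + 0.0674)/(1 + 0.0549) − 1 = 1.1849%
Error = 1.2500% − 1.1849% = 0.0651% → 0.065%.

0.065%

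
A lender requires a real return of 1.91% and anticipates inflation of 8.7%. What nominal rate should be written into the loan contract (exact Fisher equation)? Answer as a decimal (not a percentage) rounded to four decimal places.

(1 + i) = (1 + r)(1 + π) = 1.01910 × 1.08700 = 1.1077617
i = 1.1077617 − 1, so the required nominal rate is 0.1078.

0.1078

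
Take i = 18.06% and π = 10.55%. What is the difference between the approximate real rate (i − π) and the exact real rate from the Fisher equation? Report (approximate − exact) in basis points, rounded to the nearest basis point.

72 basis points

Approximate: r ≈ 18.060% − 10.550% = 7.5100%
Exact: (1 + 0.1806)/(1 + 0.1055) − 1 = 6.7933%
Error = 7.5100% − 6.7933% = 0.7167% → 72 basis points.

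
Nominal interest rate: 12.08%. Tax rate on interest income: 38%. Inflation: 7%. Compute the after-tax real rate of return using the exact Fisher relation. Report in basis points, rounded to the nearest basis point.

After-tax nominal return = 12.08% × (1 − 0.38) = 7.4896%.
1 + r = 1.074896 / 1.07000 = 1.004576
After-tax real rate = 1.004576 − 1 → 46 basis points.

46 basis points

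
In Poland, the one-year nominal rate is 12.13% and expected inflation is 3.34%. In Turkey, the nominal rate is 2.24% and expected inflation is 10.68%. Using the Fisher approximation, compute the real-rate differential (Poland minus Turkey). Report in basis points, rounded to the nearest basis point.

1723 basis points

Poland: 12.13% − 3.34% = 8.790%
Turkey: 2.24% − 10.68% = -8.440%
Differential = 17.230% → 1723 basis points.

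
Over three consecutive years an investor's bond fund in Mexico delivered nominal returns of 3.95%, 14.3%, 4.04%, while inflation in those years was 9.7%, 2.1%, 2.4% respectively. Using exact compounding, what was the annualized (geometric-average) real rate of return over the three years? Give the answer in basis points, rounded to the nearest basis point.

Compound the nominal returns: 1.0395 × 1.1430 × 1.0404 = 1.23614970.
Compound inflation: 1.0970 × 1.0210 × 1.0240 = 1.14691789.
Deflate: 1.23614970 / 1.14691789 = 1.07780139.
Annualized real rate = 1.07780139^(1/3) − 1 = 2.5289% → 253 basis points.

253 basis points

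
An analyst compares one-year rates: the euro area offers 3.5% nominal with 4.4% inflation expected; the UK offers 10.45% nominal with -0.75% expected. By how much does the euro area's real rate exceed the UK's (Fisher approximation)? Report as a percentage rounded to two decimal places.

The euro area: 3.5% − 4.4% = -0.900%
The UK: 10.45% − (-0.75%) = 11.200%
Differential = -12.100% → -12.10%.

-12.10%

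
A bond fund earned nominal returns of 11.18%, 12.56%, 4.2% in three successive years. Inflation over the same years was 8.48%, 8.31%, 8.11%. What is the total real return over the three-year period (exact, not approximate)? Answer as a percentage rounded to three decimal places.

Nominal growth factor = 1.1118 × 1.1256 × 1.0420 = 1.304003
Price-level growth factor = 1.0848 × 1.0831 × 1.0811 = 1.270235
Real growth factor = 1.304003 / 1.270235 = 1.026584
Total real return = 1.026584 − 1 → 2.658%.

2.658%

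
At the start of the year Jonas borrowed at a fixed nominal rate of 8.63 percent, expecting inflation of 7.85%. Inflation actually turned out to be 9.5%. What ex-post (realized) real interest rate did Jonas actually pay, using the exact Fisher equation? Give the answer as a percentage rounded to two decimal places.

-0.79%

Ex-post: (1 + 0.0863)/(1 + 0.0950) − 1 = -0.7945%
So the realized real rate is -0.79%.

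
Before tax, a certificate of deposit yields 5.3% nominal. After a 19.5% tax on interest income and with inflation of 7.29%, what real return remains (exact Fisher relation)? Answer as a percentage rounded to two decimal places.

-2.82%

After-tax nominal return = 5.3% × (1 − 0.195) = 4.2665%.
1 + r = 1.042665 / 1.07290 = 0.971819
After-tax real rate = 0.971819 − 1 → -2.82%.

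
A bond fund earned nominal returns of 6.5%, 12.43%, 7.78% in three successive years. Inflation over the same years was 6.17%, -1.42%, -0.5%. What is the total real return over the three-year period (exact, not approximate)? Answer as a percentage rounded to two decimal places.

23.92%

Compound the nominal returns: 1.0650 × 1.1243 × 1.0778 = 1.290536.
Compound inflation: 1.0617 × 0.9858 × 0.9950 = 1.041391.
Deflate: 1.290536 / 1.041391 = 1.239242.
Total real return = 1.239242 − 1 → 23.92%.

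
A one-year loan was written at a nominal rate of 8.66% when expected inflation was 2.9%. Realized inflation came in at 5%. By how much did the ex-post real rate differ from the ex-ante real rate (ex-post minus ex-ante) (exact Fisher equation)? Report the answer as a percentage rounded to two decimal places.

-2.11%

Ex-ante: (1 + 0.0866)/(1 + 0.0290) − 1 = 5.5977%
Ex-post: (1 + 0.0866)/(1 + 0.0500) − 1 = 3.4857%
Difference (ex-post − ex-ante) = -2.1120% → -2.11%.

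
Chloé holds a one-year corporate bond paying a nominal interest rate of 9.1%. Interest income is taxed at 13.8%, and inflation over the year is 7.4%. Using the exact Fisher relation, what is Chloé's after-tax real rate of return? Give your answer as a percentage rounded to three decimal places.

After-tax nominal return = 9.1% × (1 − 0.138) = 7.8442%.
1 + r = 1.078442 / 1.07400 = 1.004136
After-tax real rate = 1.004136 − 1 → 0.414%.

0.414%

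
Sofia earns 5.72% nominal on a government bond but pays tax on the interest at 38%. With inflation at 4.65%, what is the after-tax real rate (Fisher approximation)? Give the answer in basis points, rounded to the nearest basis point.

-110 basis points

After-tax nominal return = 5.72% × (1 − 0.38) = 3.5464%.
r ≈ 3.5464% − 4.65% → -110 basis points.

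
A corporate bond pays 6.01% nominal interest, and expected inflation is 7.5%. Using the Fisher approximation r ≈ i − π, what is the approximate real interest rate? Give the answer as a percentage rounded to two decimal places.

r ≈ i − π = 6.01% − 7.5% = -1.49%.

-1.49%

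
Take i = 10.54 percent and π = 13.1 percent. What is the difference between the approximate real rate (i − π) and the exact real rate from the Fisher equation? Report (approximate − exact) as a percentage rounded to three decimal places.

Approximate: r ≈ 10.540% − 13.100% = -2.5600%
Exact: (1 + 0.1054)/(1 + 0.1310) − 1 = -2.26348%
Error = -2.5600% − (-2.26348%) = -0.29652% → -0.297%.

-0.297%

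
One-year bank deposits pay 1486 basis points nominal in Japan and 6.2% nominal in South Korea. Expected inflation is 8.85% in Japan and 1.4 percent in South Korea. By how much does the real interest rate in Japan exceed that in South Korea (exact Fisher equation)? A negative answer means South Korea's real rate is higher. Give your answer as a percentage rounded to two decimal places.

Japan: (1 + 0.1486)/(1 + 0.0885) − 1 = 5.5214%
South Korea: (1 + 0.0620)/(1 + 0.0140) − 1 = 4.7337%
Differential = 5.5214% − 4.7337% = 0.7876% → 0.79%.

0.79%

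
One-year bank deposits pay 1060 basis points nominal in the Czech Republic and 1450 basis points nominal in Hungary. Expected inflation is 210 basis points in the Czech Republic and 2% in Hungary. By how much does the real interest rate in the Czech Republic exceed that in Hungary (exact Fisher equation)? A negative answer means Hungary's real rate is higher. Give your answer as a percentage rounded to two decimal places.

-3.93%

The Czech Republic: (1 + 0.1060)/(1 + 0.0210) − 1 = 8.3252%
Hungary: (1 + 0.1450)/(1 + 0.0200) − 1 = 12.2549%
Differential = 8.3252% − 12.2549% = -3.9297% → -3.93%.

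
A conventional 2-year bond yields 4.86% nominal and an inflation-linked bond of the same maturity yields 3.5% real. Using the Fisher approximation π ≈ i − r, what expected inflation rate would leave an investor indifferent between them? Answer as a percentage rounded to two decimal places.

π ≈ i − r = 4.86% − 3.5% → 1.36%.

1.36%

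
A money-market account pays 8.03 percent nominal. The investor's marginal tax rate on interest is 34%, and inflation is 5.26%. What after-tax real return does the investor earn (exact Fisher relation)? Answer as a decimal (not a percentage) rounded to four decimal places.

After-tax nominal return = 8.03% × (1 − 0.34) = 5.2998%.
1 + r = 1.052998 / 1.05260 = 1.000378
After-tax real rate = 1.000378 − 1 → 0.0004.

0.0004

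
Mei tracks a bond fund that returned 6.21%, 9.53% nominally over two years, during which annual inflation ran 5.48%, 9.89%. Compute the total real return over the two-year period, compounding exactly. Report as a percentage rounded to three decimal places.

Compound the nominal returns: 1.0621 × 1.0953 = 1.163318.
Compound inflation: 1.0548 × 1.0989 = 1.159120.
Deflate: 1.163318 / 1.159120 = 1.003622.
Total real return = 1.003622 − 1 → 0.362%.

0.362%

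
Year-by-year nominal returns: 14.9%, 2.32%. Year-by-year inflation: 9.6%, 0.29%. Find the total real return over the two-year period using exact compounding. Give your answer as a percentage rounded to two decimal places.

Nominal growth factor = 1.1490 × 1.0232 = 1.175657
Price-level growth factor = 1.0960 × 1.0029 = 1.099178
Real growth factor = 1.175657 / 1.099178 = 1.069578
Total real return = 1.069578 − 1 → 6.96%.

6.96%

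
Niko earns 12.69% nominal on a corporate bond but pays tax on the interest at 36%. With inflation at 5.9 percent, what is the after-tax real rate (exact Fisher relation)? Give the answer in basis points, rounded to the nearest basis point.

210 basis points

After-tax nominal return = 12.69% × (1 − 0.36) = 8.1216%.
1 + r = 1.081216 / 1.05900 = 1.020978
After-tax real rate = 1.020978 − 1 → 210 basis points.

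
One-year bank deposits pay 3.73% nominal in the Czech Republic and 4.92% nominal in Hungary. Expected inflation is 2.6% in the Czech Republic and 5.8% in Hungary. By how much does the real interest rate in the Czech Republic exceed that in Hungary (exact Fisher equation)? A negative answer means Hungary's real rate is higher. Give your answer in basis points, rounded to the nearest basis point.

193 basis points

The Czech Republic: (1 + 0.0373)/(1 + 0.0260) − 1 = 1.1014%
Hungary: (1 + 0.0492)/(1 + 0.0580) − 1 = -0.8318%
Differential = 1.1014% − (-0.8318%) = 1.9331% → 193 basis points.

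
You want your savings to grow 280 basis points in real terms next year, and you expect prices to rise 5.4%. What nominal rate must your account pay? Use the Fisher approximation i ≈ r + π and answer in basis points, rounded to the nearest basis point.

i ≈ r + π = 2.8% + 5.4% = 820 basis points.

820 basis points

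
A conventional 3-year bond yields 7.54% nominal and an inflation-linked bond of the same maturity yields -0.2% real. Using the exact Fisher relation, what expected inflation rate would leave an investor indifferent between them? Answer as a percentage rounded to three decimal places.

(1 + π) = (1 + i)/(1 + r) = 1.07540 / 0.99800 = 1.0775551
Break-even inflation = 1.0775551 − 1 → 7.756%.

7.756%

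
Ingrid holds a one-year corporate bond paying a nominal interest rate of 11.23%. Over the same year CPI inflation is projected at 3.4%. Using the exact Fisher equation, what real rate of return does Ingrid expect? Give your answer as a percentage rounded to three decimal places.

7.573%

By the Fisher equation, 1 + r = (1 + i)/(1 + π).
1 + r = 1.11230 / 1.03400 = 1.0757253
r = 1.0757253 − 1 = 7.57253%, i.e. 7.573%.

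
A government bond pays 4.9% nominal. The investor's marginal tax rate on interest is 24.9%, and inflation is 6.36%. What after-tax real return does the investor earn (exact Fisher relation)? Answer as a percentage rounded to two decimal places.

After-tax nominal return = 4.9% × (1 − 0.249) = 3.6799%.
1 + r = 1.036799 / 1.06360 = 0.974802
After-tax real rate = 0.974802 − 1 → -2.52%.

-2.52%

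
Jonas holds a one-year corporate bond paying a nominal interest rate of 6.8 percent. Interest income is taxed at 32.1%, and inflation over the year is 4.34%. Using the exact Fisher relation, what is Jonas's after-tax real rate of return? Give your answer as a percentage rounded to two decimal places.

After-tax nominal return = 6.8% × (1 − 0.321) = 4.6172%.
1 + r = 1.046172 / 1.04340 = 1.002657
After-tax real rate = 1.002657 − 1 → 0.27%.

0.27%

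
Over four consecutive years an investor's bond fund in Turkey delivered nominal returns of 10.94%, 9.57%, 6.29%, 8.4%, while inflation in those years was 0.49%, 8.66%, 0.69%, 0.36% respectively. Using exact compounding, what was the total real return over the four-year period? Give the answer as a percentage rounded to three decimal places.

26.929%

Nominal growth factor = 1.1094 × 1.0957 × 1.0629 × 1.0840 = 1.400559
Price-level growth factor = 1.0049 × 1.0866 × 1.0069 × 1.0036 = 1.103417
Real growth factor = 1.400559 / 1.103417 = 1.269293
Total real return = 1.269293 − 1 → 26.929%.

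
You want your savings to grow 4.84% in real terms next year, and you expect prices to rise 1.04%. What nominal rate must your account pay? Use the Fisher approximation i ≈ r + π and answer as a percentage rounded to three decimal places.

i ≈ r + π = 4.84% + 1.04% = 5.880%.

5.880%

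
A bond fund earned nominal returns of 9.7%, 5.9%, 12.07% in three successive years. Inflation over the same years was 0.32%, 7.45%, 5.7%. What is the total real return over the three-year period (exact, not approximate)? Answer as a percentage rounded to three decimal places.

Compound the nominal returns: 1.0970 × 1.0590 × 1.1207 = 1.301943.
Compound inflation: 1.0032 × 1.0745 × 1.0570 = 1.139381.
Deflate: 1.301943 / 1.139381 = 1.142676.
Total real return = 1.142676 − 1 → 14.268%.

14.268%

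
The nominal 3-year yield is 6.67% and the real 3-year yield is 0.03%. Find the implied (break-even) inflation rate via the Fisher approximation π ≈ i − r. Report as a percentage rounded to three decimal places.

6.640%

π ≈ i − r = 6.67% − 0.03% → 6.640%.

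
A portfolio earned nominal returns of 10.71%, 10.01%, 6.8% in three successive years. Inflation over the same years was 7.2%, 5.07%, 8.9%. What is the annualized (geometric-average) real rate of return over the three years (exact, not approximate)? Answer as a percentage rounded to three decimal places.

1.976%

Nominal growth factor = 1.1071 × 1.1001 × 1.0680 = 1.30073932
Price-level growth factor = 1.0720 × 1.0507 × 1.0890 = 1.22659559
Real growth factor = 1.30073932 / 1.22659559 = 1.06044676
Annualized real rate = 1.06044676^(1/3) − 1 = 1.9756% → 1.976%.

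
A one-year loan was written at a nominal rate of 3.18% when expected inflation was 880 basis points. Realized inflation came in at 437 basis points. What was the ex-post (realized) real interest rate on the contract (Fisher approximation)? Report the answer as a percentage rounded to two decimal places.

Ex-post: 3.18% − 4.37% = -1.190%
So the realized real rate is -1.19%.

-1.19%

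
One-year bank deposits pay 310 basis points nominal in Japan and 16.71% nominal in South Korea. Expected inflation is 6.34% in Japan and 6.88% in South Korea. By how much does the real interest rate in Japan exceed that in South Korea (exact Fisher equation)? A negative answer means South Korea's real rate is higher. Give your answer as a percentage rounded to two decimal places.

Japan: (1 + 0.0310)/(1 + 0.0634) − 1 = -3.0468%
South Korea: (1 + 0.1671)/(1 + 0.0688) − 1 = 9.1972%
Differential = -3.0468% − 9.1972% = -12.2441% → -12.24%.

-12.24%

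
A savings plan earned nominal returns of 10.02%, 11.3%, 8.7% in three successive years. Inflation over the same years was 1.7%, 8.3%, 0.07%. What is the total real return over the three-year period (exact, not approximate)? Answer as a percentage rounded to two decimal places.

20.77%

Compound the nominal returns: 1.1002 × 1.1130 × 1.0870 = 1.331056.
Compound inflation: 1.0170 × 1.0830 × 1.0007 = 1.102182.
Deflate: 1.331056 / 1.102182 = 1.207655.
Total real return = 1.207655 − 1 → 20.77%.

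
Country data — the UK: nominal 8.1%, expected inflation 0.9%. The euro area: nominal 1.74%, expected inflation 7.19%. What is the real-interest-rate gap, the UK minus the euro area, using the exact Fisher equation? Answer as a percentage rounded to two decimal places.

12.22%

The UK: (1 + 0.0810)/(1 + 0.0090) − 1 = 7.1358%
The euro area: (1 + 0.0174)/(1 + 0.0719) − 1 = -5.0844%
Differential = 7.1358% − (-5.0844%) = 12.2202% → 12.22%.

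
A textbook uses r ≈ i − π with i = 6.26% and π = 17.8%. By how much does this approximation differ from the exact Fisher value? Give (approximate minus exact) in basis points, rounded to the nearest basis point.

-174 basis points

Approximate: r ≈ 6.260% − 17.800% = -11.5400%
Exact: (1 + 0.0626)/(1 + 0.1780) − 1 = -9.7963%
Error = -11.5400% − (-9.7963%) = -1.7437% → -174 basis points.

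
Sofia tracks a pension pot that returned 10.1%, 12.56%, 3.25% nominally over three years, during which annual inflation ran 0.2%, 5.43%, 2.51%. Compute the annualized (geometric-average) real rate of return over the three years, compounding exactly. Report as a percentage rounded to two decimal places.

Compound the nominal returns: 1.1010 × 1.1256 × 1.0325 = 1.27956238.
Compound inflation: 1.0020 × 1.0543 × 1.0251 = 1.08292446.
Deflate: 1.27956238 / 1.08292446 = 1.18158046.
Annualized real rate = 1.18158046^(1/3) − 1 = 5.7193% → 5.72%.

5.72%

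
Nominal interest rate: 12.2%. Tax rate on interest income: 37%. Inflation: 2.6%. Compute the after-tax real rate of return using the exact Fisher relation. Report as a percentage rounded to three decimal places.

After-tax nominal return = 12.2% × (1 − 0.37) = 7.6860%.
1 + r = 1.07686 / 1.02600 = 1.049571
After-tax real rate = 1.049571 − 1 → 4.957%.

4.957%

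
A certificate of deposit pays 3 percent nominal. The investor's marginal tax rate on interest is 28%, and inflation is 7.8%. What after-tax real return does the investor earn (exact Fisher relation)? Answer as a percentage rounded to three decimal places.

After-tax nominal return = 3% × (1 − 0.28) = 2.1600%.
1 + r = 1.02160 / 1.07800 = 0.947681
After-tax real rate = 0.947681 − 1 → -5.232%.

-5.232%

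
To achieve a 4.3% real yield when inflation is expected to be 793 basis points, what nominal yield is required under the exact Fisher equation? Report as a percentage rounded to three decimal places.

12.571%

(1 + i) = (1 + r)(1 + π) = 1.04300 × 1.07930 = 1.1257099
i = 1.1257099 − 1, so the required nominal rate is 12.571%.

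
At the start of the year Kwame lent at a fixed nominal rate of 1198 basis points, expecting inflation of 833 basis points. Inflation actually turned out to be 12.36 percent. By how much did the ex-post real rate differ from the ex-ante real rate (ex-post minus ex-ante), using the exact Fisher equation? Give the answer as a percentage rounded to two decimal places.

Ex-ante: (1 + 0.1198)/(1 + 0.0833) − 1 = 3.3693%
Ex-post: (1 + 0.1198)/(1 + 0.1236) − 1 = -0.3382%
Difference (ex-post − ex-ante) = -3.7075% → -3.71%.

-3.71%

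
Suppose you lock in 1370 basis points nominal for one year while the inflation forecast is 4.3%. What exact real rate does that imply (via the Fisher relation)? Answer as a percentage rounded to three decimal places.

9.012%

By the Fisher relation, 1 + r = (1 + i)/(1 + π).
1 + r = 1.13700 / 1.04300 = 1.0901246
r = 1.0901246 − 1 = 9.01246%, i.e. 9.012%.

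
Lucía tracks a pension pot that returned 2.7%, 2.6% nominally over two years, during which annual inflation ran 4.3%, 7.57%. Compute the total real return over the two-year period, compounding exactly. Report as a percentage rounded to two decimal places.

-6.08%

Compound the nominal returns: 1.0270 × 1.0260 = 1.053702.
Compound inflation: 1.0430 × 1.0757 = 1.121955.
Deflate: 1.053702 / 1.121955 = 0.939166.
Total real return = 0.939166 − 1 → -6.08%.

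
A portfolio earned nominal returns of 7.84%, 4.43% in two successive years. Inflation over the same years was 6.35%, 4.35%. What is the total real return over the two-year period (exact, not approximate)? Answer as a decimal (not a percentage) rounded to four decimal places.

Nominal growth factor = 1.0784 × 1.0443 = 1.126173
Price-level growth factor = 1.0635 × 1.0435 = 1.109762
Real growth factor = 1.126173 / 1.109762 = 1.014788
Total real return = 1.014788 − 1 → 0.0148.

0.0148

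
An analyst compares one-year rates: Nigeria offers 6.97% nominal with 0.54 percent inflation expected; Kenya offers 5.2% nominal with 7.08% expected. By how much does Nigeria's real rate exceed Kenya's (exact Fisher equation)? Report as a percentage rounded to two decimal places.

Nigeria: (1 + 0.0697)/(1 + 0.0054) − 1 = 6.3955%
Kenya: (1 + 0.0520)/(1 + 0.0708) − 1 = -1.7557%
Differential = 6.3955% − (-1.7557%) = 8.1512% → 8.15%.

8.15%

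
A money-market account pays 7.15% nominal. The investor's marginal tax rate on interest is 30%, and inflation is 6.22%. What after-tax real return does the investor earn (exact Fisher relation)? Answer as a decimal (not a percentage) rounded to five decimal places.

After-tax nominal return = 7.15% × (1 − 0.3) = 5.0050%.
1 + r = 1.05005 / 1.06220 = 0.988561
After-tax real rate = 0.988561 − 1 → -0.01144.

-0.01144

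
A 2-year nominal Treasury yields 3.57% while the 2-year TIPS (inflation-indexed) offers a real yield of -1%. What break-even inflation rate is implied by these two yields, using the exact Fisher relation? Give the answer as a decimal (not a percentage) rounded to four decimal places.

(1 + π) = (1 + i)/(1 + r) = 1.03570 / 0.99000 = 1.046162
Break-even inflation = 1.046162 − 1 → 0.0462.

0.0462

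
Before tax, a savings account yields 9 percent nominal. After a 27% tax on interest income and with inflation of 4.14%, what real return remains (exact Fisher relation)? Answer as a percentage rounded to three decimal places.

2.333%

After-tax nominal return = 9% × (1 − 0.27) = 6.5700%.
1 + r = 1.06570 / 1.04140 = 1.023334
After-tax real rate = 1.023334 − 1 → 2.333%.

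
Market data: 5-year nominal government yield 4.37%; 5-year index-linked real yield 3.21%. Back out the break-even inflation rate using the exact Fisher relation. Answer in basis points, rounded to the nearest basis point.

112 basis points

(1 + π) = (1 + i)/(1 + r) = 1.04370 / 1.03210 = 1.011239
Break-even inflation = 1.011239 − 1 → 112 basis points.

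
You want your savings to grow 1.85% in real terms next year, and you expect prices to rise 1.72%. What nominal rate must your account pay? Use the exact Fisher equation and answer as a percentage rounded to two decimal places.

3.60%

(1 + i) = (1 + r)(1 + π) = 1.01850 × 1.01720 = 1.0360182
i = 1.0360182 − 1, so the required nominal rate is 3.60%.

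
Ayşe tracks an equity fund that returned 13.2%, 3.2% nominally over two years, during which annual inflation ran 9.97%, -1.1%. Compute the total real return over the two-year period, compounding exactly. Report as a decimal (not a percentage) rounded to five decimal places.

Compound the nominal returns: 1.1320 × 1.0320 = 1.168224.
Compound inflation: 1.0997 × 0.9890 = 1.087603.
Deflate: 1.168224 / 1.087603 = 1.074127.
Total real return = 1.074127 − 1 → 0.07413.

0.07413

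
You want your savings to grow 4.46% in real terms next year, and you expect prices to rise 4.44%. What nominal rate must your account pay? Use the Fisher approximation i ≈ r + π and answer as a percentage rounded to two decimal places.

i ≈ r + π = 4.46% + 4.44% = 8.90%.

8.90%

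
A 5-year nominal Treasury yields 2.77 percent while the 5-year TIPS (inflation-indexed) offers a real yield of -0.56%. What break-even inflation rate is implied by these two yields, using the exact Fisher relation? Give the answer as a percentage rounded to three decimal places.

3.349%

(1 + π) = (1 + i)/(1 + r) = 1.02770 / 0.99440 = 1.033488
Break-even inflation = 1.033488 − 1 → 3.349%.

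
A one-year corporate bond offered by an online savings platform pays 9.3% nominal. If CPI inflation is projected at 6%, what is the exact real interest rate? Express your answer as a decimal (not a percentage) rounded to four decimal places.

0.0311

By the Fisher equation, 1 + r = (1 + i)/(1 + π).
1 + r = 1.09300 / 1.06000 = 1.031132
r = 1.031132 − 1 = 3.1132%, i.e. 0.0311.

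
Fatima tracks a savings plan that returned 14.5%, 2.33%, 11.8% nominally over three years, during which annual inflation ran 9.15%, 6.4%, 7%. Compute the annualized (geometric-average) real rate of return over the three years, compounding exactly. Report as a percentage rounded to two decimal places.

1.77%

Compound the nominal returns: 1.1450 × 1.0233 × 1.1180 = 1.30993656.
Compound inflation: 1.0915 × 1.0640 × 1.0700 = 1.24265092.
Deflate: 1.30993656 / 1.24265092 = 1.05414686.
Annualized real rate = 1.05414686^(1/3) − 1 = 1.7733% → 1.77%.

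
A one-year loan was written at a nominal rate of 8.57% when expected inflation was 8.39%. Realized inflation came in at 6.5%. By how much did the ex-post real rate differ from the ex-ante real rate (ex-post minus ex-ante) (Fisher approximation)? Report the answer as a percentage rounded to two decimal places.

1.89%

Ex-ante: 8.57% − 8.39% = 0.180%
Ex-post: 8.57% − 6.5% = 2.070%
Difference (ex-post − ex-ante) = 1.8900% → 1.89%.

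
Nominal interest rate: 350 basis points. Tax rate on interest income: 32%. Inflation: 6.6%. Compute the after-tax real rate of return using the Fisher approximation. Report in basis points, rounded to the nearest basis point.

After-tax nominal return = 3.5% × (1 − 0.32) = 2.3800%.
r ≈ 2.3800% − 6.6% → -422 basis points.

-422 basis points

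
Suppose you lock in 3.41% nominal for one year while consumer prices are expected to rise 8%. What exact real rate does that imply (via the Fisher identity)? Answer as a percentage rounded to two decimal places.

By the Fisher identity, 1 + r = (1 + i)/(1 + π).
1 + r = 1.03410 / 1.08000 = 0.957500
r = 0.957500 − 1 = -4.2500%, i.e. -4.25%.

-4.25%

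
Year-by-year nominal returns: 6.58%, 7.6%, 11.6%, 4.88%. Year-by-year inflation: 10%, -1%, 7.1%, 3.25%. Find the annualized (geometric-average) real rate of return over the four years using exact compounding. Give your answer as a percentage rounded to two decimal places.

2.75%

Nominal growth factor = 1.0658 × 1.0760 × 1.1160 × 1.0488 = 1.34228538
Price-level growth factor = 1.1000 × 0.9900 × 1.0710 × 1.0325 = 1.20422437
Real growth factor = 1.34228538 / 1.20422437 = 1.11464725
Annualized real rate = 1.11464725^(1/4) − 1 = 2.7506% → 2.75%.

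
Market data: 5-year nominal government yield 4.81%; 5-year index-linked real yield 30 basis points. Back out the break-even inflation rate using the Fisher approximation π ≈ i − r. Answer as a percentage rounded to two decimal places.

π ≈ i − r = 4.81% − 0.3% → 4.51%.

4.51%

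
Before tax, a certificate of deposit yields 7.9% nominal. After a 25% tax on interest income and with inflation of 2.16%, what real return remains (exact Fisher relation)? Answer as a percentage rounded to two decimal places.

3.69%

After-tax nominal return = 7.9% × (1 − 0.25) = 5.9250%.
1 + r = 1.05925 / 1.02160 = 1.036854
After-tax real rate = 1.036854 − 1 → 3.69%.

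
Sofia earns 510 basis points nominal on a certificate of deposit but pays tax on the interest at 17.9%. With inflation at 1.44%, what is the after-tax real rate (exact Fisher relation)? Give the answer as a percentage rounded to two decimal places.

2.71%

After-tax nominal return = 5.1% × (1 − 0.179) = 4.1871%.
1 + r = 1.041871 / 1.01440 = 1.027081
After-tax real rate = 1.027081 − 1 → 2.71%.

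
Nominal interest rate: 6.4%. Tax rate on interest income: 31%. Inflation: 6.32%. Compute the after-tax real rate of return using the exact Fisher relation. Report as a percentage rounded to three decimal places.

After-tax nominal return = 6.4% × (1 − 0.31) = 4.4160%.
1 + r = 1.04416 / 1.06320 = 0.982092
After-tax real rate = 0.982092 − 1 → -1.791%.

-1.791%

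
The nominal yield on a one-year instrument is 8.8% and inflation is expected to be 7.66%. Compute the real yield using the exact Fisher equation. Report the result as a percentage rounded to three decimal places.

1.059%

By the Fisher identity, 1 + r = (1 + i)/(1 + π).
1 + r = 1.08800 / 1.07660 = 1.010589
r = 1.010589 − 1 = 1.0589%, i.e. 1.059%.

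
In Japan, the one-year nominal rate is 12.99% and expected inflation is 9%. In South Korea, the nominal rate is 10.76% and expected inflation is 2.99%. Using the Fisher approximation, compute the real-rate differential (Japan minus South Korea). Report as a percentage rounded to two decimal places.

-3.78%

Japan: 12.99% − 9% = 3.990%
South Korea: 10.76% − 2.99% = 7.770%
Differential = -3.780% → -3.78%.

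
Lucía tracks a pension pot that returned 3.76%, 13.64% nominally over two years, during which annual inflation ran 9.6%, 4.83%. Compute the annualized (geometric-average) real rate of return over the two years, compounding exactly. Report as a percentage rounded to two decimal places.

Nominal growth factor = 1.0376 × 1.1364 = 1.17912864
Price-level growth factor = 1.0960 × 1.0483 = 1.14893680
Real growth factor = 1.17912864 / 1.14893680 = 1.02627807
Annualized real rate = 1.02627807^(1/2) − 1 = 1.3054% → 1.31%.

1.31%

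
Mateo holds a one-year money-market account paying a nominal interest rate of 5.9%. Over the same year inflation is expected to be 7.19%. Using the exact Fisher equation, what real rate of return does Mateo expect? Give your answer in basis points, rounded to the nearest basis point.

1 + r = 1.05900 / 1.07190 = 0.987965
r = 0.987965 − 1 = -1.2035%, i.e. -120 basis points.

-120 basis points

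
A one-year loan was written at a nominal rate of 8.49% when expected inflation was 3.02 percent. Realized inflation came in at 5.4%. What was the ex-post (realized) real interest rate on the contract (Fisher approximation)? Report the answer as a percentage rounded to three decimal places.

Ex-post: 8.49% − 5.4% = 3.090%
So the realized real rate is 3.090%.

3.090%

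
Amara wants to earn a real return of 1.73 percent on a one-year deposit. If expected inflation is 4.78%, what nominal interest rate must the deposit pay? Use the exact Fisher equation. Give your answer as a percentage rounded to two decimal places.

6.59%

(1 + i) = (1 + r)(1 + π) = 1.01730 × 1.04780 = 1.06592694
i = 1.06592694 − 1, so the required nominal rate is 6.59%.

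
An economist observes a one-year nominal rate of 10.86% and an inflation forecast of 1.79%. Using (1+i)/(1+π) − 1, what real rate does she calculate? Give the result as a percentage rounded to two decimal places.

By the Fisher identity, 1 + r = (1 + i)/(1 + π).
1 + r = 1.10860 / 1.01790 = 1.089105
r = 1.089105 − 1 = 8.9105%, i.e. 8.91%.

8.91%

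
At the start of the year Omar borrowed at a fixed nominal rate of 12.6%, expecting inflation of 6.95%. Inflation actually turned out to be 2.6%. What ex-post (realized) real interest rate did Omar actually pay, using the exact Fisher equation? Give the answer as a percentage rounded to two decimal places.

Ex-post: (1 + 0.1260)/(1 + 0.0260) − 1 = 9.7466%
So the realized real rate is 9.75%.

9.75%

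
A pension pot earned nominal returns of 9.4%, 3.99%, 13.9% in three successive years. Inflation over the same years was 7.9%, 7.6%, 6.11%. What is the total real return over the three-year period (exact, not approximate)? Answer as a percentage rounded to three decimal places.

5.182%

Nominal growth factor = 1.0940 × 1.0399 × 1.1390 = 1.295784
Price-level growth factor = 1.0790 × 1.0760 × 1.0611 = 1.231941
Real growth factor = 1.295784 / 1.231941 = 1.051823
Total real return = 1.051823 − 1 → 5.182%.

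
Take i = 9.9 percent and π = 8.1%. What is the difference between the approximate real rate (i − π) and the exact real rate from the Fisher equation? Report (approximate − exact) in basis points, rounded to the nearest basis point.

Approximate: r ≈ 9.900% − 8.100% = 1.8000%
Exact: (1 + 0.0990)/(1 + 0.0810) − 1 = 1.6651%
Error = 1.8000% − 1.6651% = 0.1349% → 13 basis points.

13 basis points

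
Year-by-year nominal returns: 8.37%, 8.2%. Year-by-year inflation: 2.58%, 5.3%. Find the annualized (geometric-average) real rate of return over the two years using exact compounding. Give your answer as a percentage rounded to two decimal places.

Compound the nominal returns: 1.0837 × 1.0820 = 1.17256340.
Compound inflation: 1.0258 × 1.0530 = 1.08016740.
Deflate: 1.17256340 / 1.08016740 = 1.08553859.
Annualized real rate = 1.08553859^(1/2) − 1 = 4.1892% → 4.19%.

4.19%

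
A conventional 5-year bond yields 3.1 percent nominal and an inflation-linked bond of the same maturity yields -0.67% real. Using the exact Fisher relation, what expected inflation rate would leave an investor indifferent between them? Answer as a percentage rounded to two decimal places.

3.80%

(1 + π) = (1 + i)/(1 + r) = 1.03100 / 0.99330 = 1.037954
Break-even inflation = 1.037954 − 1 → 3.80%.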